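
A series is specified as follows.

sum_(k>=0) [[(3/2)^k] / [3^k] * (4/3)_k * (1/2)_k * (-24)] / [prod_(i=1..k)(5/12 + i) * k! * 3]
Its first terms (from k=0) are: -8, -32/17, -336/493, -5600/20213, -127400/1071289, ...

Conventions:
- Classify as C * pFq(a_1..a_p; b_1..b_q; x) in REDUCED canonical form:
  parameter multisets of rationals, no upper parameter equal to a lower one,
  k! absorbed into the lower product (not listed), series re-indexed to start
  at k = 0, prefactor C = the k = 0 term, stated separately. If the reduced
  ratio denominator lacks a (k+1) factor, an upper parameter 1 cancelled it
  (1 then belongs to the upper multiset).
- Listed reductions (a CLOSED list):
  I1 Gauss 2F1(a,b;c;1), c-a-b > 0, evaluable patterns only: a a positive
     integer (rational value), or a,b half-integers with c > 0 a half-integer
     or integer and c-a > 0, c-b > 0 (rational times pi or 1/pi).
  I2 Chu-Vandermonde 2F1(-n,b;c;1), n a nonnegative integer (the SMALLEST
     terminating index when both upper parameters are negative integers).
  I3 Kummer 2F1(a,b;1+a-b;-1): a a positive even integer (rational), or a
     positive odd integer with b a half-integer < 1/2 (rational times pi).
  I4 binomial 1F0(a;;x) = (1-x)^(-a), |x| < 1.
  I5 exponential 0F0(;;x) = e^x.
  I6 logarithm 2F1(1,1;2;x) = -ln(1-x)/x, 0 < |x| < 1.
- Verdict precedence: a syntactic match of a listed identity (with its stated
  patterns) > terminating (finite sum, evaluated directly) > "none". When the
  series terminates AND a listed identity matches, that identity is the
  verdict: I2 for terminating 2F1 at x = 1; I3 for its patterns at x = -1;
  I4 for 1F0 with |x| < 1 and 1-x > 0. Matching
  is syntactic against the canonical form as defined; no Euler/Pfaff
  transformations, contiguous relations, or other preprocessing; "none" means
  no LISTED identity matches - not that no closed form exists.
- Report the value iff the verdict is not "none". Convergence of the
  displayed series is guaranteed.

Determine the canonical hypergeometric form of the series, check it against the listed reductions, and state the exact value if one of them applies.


With C = -8: the canonical form is 2F1(1/2, 4/3; 17/12; 1/2). Verdict: none - this 2F1 at x = 1/2 matches no listed pattern, and upper {1/2, 4/3} holds no stopper.

The tell: t_0 being -8, the two k-th powers (prefactor -8) combine into one argument.
Adjacent-term ratio: r(k) = (1/2) * (k+1/2) (k+4/3) / [(k+17/12) (k+1)] - poly over poly, x = (1/2) from leading terms; C = -8 at k = 0.


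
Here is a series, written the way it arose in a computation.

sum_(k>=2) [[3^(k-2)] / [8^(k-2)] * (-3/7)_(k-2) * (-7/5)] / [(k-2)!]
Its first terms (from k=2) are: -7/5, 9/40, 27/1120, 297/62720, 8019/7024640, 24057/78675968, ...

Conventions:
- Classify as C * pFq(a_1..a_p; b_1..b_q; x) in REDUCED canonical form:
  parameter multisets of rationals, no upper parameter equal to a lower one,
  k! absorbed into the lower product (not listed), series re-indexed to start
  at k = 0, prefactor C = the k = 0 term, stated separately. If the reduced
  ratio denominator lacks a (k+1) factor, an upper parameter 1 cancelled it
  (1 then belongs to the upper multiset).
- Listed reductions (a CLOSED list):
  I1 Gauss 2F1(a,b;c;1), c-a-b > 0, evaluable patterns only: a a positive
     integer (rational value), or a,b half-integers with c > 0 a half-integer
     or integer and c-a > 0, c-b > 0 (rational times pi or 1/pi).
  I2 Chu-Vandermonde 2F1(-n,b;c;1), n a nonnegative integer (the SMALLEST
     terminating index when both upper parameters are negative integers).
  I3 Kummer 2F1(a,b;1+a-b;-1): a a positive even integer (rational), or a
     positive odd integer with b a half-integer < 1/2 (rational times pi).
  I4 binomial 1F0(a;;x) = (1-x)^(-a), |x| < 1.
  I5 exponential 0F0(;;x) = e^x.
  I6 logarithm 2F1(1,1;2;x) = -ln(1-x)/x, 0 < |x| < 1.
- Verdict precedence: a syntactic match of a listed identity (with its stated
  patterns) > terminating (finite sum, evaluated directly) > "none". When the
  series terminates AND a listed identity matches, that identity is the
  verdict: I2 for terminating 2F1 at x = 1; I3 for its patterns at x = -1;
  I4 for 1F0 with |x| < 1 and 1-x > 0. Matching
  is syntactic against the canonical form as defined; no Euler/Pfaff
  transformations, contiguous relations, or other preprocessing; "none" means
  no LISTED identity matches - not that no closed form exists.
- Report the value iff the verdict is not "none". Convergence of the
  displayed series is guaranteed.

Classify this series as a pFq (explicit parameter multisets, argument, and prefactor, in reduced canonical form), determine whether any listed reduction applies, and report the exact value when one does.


Prefactor -7/5, argument 3/8: 1F0 with upper {-3/7} over lower {-}. Verdict: the binomial series (I4) matches (the 1F0 binomial series: exponent 3/7, x = 3/8). Its exact value is (-7/5) * (5/8)^(3/7).

Key observation: with t_0 = -7/5, the two geometric factors (C = -7/5) combine into one argument.
Term ratio: r(k) = (3/8) * (k-3/7) / [(k+1)] - rational in k, leading ratio (3/8); with t_0 = -7/5, classification follows.


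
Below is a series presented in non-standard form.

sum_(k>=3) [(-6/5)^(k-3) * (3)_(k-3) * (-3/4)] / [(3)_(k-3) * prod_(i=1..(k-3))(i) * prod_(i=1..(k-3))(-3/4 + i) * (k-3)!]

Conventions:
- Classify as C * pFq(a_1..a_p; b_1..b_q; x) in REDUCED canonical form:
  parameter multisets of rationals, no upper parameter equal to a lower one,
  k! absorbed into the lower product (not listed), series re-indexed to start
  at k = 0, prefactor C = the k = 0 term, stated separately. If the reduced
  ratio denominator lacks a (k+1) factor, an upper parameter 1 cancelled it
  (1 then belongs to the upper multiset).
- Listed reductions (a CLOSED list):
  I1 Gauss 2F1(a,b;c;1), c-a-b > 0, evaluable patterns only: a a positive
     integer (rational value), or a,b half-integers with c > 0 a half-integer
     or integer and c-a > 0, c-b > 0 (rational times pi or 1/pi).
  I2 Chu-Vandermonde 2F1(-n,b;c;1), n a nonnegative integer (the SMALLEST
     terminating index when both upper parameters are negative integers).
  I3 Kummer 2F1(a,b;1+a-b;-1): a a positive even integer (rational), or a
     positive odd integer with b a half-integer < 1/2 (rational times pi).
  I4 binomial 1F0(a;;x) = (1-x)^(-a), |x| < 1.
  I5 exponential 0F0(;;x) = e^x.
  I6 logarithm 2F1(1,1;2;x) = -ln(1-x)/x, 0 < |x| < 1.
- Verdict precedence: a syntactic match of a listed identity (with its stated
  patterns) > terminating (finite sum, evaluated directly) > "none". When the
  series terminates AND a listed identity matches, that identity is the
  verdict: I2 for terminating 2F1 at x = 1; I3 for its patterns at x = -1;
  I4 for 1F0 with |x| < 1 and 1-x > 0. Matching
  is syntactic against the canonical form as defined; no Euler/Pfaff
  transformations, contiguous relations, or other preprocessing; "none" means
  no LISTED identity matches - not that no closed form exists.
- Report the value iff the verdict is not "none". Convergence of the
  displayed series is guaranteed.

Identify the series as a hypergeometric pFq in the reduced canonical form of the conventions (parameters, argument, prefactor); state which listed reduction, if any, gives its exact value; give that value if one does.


This is -3/4 * 0F2(-; 1/4, 1; -6/5) in reduced canonical form. Verdict: no listed reduction: x = -6/5 and upper {-} fail every I1-I6 pattern.

Key observation: x = (-6/5) and the product of the first k integers (prefactor -3/4) is k!.
Ratio: r(k) = (-6/5) * 1 / [(k+1/4) (k+1) (k+1)] - rational in k, leading ratio (-6/5); with t_0 = -3/4, classification follows.


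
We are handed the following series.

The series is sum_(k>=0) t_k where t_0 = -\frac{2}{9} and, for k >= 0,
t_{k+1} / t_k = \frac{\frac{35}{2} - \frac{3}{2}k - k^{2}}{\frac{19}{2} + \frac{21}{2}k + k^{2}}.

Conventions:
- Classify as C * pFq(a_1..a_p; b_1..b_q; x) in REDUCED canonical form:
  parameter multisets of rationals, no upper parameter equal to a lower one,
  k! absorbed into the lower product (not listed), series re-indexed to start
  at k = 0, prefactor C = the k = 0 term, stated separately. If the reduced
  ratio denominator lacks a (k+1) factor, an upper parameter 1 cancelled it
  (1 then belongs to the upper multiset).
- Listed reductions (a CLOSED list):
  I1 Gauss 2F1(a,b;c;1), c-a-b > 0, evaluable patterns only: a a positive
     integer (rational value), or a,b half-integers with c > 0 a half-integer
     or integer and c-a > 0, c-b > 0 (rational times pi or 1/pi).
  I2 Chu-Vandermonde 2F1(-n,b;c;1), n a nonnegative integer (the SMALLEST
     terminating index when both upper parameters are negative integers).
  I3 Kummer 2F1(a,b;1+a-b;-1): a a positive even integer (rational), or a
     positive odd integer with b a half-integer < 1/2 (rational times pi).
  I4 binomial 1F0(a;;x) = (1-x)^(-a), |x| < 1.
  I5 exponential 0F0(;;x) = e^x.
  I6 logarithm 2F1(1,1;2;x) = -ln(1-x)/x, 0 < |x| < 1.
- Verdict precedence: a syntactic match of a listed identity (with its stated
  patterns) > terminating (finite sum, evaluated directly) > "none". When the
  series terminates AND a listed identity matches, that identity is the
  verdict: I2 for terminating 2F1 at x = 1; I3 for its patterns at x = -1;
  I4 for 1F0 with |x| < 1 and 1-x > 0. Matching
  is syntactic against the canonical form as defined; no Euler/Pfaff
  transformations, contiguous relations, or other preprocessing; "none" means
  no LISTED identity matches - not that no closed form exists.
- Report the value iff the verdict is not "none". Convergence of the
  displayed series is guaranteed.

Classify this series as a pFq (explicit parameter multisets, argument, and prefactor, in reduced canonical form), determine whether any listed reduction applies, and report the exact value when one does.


Structural cue: x = -1 and roots of the ratio polynomials (C = -2/9) are the negated parameters.
Consecutive-term ratio: r(k) = -1 * (k-\frac{7}{2}) (k+5) / [(k+\frac{19}{2}) (k+1)] ; factor over Q: parameters, x = -1, and C = -\frac{2}{9}.

Reduced: x = -1, 2F1, upper = {-\frac{7}{2}, 5}, lower = {\frac{19}{2}}, C = -\frac{2}{9}. Verdict (x = -1): the Kummer evaluation I3 applies (x = -1; c = \frac{19}{2} equals 1+a-b for upper {-\frac{7}{2}, 5}: listed pattern). Value: \left(-\frac{85085}{262144}\right) \cdot \pi.


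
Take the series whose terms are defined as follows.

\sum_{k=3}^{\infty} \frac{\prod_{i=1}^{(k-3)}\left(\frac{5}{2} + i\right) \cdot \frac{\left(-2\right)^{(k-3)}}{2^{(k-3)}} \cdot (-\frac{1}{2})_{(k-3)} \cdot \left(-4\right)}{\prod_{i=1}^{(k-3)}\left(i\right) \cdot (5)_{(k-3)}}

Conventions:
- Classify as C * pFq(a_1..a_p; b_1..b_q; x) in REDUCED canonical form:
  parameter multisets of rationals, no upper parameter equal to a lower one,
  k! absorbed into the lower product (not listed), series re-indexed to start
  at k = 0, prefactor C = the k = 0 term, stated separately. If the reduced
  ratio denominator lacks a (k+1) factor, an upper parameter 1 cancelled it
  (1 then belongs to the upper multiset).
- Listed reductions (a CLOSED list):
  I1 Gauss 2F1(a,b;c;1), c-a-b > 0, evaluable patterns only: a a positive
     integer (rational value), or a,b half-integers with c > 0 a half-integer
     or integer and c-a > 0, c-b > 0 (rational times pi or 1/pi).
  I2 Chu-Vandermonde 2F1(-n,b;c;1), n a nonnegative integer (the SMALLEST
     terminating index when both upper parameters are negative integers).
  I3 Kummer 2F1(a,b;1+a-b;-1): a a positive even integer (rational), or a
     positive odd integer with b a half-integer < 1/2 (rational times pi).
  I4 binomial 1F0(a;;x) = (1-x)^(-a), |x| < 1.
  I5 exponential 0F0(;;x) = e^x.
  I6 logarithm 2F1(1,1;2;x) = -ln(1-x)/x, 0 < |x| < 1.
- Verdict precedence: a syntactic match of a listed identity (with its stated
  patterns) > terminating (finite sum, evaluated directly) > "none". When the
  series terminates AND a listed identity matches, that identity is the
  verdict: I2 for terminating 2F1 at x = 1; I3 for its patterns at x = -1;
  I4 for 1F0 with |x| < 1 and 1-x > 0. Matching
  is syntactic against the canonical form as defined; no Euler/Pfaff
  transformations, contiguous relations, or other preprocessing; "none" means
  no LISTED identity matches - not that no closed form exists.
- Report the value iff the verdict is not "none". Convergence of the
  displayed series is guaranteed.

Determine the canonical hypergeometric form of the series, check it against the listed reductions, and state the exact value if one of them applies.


Canonical form: C = -4 times 2F1 with upper {-\frac{1}{2}, \frac{7}{2}}, lower {5}, x = -1. Verdict: none. A 2F1 with upper {-\frac{1}{2}, \frac{7}{2}} fits none of I1-I6 at x = -1; the sum runs forever.

Structural cue: x = -1 and the two k-th powers (C = -4, x = -1) combine into one argument.
Adjacent-term ratio: r(k) = -1 * (k-\frac{1}{2}) (k+\frac{7}{2}) / [(k+5) (k+1)] - rational; roots negated = parameters, x = -1, C = -4.


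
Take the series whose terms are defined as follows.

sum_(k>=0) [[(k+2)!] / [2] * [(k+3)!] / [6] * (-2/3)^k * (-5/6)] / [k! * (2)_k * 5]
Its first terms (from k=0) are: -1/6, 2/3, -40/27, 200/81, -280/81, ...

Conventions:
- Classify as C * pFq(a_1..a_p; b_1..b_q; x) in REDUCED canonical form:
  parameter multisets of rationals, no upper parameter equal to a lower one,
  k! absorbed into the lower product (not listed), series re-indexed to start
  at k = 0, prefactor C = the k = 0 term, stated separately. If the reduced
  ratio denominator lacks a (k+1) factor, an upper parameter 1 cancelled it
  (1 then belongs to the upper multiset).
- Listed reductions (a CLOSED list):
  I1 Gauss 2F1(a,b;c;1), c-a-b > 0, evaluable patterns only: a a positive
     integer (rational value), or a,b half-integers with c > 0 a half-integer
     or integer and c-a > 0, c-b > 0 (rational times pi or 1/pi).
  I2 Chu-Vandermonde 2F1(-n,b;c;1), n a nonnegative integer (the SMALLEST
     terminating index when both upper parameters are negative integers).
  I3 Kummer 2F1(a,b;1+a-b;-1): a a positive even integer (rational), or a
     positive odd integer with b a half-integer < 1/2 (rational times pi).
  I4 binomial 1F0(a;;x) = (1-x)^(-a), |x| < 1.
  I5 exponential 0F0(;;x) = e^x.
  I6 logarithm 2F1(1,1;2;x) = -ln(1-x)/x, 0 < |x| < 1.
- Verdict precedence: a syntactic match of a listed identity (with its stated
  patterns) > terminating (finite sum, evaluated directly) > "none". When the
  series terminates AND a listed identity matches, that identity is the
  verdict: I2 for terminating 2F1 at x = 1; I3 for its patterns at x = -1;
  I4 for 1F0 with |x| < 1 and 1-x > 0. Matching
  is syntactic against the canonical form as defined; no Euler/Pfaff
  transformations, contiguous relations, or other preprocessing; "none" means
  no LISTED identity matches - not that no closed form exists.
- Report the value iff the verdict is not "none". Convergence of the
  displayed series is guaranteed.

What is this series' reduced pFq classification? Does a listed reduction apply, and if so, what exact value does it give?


With C = -1/6: the canonical form is 2F1(3, 4; 2; -2/3). Verdict: none here - no I1-I6 shape fits x = -2/3 with lower {2}.

Key observation: with t_0 = -1/6, the constant factors (C = -1/6) combine into one prefactor.
Ratio: r(k) = (-2/3) * (k+3) (k+4) / [(k+2) (k+1)] ; factor over Q: parameters, x = (-2/3), and C = -1/6.


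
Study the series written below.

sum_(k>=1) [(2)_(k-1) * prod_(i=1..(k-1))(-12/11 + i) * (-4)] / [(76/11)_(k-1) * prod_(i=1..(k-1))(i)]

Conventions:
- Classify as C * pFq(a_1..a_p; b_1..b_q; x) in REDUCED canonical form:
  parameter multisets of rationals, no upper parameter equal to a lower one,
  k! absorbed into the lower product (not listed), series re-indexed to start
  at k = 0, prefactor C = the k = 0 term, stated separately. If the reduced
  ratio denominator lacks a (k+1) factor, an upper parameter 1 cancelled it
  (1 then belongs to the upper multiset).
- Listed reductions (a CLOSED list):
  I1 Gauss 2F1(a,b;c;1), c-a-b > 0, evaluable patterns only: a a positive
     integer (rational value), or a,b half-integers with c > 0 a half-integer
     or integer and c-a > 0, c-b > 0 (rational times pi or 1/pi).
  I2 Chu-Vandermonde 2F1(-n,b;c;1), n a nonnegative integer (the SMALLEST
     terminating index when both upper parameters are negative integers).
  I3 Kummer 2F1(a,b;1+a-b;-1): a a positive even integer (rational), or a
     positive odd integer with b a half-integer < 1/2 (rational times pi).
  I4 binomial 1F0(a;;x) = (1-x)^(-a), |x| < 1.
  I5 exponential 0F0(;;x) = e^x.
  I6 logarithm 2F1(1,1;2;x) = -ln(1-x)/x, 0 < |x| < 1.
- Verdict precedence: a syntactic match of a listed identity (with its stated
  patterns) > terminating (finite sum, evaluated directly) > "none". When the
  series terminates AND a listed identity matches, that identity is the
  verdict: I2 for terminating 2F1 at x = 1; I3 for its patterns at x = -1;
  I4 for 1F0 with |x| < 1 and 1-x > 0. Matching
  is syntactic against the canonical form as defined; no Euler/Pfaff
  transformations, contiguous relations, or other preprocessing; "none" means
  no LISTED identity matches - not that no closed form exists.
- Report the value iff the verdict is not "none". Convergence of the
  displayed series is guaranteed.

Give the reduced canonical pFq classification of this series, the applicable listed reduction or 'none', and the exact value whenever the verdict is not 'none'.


At argument 1: a 2F1 with upper {-1/11, 2}, lower {76/11}, scaled by C = -4. Verdict: Gauss (I1, integer-parameter pattern) applies (x = 1: the Gamma ratio telescopes since c-a-b = 5 > 0 and a = 2 in Z>0). Sum: -468/121.

The tell: t_0 = -4 here, and the product of the first k integers (C = -4, x = 1) is k!.
Ratio: r(k) = 1 * (k-1/11) (k+2) / [(k+76/11) (k+1)] ; factor over Q: parameters, x = 1, and C = -4.


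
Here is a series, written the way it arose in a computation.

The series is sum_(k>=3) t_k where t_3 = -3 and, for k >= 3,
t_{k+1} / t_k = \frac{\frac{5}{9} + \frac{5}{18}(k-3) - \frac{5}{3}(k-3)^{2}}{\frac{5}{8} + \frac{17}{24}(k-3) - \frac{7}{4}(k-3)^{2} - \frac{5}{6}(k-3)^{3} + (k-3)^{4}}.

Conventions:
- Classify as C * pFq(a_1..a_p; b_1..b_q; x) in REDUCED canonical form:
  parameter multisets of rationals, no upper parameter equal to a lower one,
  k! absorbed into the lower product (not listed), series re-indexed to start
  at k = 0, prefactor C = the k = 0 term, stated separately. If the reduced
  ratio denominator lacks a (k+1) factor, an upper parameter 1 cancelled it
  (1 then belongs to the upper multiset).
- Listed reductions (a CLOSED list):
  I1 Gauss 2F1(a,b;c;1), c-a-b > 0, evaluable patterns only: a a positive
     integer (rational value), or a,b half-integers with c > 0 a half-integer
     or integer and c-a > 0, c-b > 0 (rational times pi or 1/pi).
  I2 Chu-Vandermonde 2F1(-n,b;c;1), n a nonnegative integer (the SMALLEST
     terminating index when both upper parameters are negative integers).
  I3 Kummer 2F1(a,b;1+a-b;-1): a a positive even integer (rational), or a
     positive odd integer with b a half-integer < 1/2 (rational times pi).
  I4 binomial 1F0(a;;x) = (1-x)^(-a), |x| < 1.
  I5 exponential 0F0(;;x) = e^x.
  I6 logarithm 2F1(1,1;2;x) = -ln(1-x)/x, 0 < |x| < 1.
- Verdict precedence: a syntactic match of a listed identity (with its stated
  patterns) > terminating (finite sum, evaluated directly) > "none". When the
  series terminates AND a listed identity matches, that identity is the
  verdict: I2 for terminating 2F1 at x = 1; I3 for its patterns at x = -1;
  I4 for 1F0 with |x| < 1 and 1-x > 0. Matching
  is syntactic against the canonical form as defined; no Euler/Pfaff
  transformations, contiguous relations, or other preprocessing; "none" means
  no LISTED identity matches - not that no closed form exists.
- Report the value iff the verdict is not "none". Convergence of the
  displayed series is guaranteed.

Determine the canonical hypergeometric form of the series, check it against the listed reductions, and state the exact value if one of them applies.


Key step: x = -\frac{5}{3} and the expanded ratio factors over Q; C = -3, x = -5/3, roots give parameters.
Adjacent-term ratio: r(k) = -\frac{5}{3} * (k-\frac{2}{3}) / [(k-\frac{3}{2}) (k-\frac{5}{6}) (k+1)] - poly over poly, x = -\frac{5}{3} from leading terms; C = -3 at k = 0.

Classification (C = -3): 1F2 with upper {-\frac{2}{3}}, lower {-\frac{3}{2}, -\frac{5}{6}}, argument x = -\frac{5}{3}. Verdict: none (x = -\frac{5}{3}): each listed identity misses the multisets {-\frac{2}{3}} ; {-\frac{3}{2}, -\frac{5}{6}}.


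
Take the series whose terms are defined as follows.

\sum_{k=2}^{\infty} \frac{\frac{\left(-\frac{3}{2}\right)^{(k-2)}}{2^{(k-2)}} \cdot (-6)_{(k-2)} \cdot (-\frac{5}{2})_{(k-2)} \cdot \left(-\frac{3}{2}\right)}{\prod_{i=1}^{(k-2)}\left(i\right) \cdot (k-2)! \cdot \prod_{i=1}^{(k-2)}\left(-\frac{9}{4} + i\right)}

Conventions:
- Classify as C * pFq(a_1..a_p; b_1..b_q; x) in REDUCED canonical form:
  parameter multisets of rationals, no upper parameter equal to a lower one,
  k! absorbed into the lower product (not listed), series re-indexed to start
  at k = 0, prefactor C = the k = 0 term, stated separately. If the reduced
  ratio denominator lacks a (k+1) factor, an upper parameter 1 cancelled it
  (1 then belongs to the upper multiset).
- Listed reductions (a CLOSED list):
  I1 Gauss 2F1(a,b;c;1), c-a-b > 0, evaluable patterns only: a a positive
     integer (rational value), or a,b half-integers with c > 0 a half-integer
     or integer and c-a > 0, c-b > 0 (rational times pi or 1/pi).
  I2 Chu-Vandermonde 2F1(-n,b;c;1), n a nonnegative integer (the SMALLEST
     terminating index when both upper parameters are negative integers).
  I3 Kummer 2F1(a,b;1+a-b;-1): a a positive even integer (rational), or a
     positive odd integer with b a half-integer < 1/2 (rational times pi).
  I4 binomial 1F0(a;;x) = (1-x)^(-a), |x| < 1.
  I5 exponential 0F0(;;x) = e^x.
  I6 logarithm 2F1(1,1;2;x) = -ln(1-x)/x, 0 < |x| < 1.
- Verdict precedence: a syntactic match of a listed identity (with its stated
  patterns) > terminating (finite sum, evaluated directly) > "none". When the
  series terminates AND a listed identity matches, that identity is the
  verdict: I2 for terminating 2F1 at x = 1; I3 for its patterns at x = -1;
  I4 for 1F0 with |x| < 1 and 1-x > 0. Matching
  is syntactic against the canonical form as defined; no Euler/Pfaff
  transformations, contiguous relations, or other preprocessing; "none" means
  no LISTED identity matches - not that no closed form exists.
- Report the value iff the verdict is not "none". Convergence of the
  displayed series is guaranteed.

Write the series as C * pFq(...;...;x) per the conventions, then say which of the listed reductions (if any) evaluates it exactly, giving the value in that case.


Classification (C = -\frac{3}{2}): 2F2 with upper {-6, -\frac{5}{2}}, lower {-\frac{5}{4}, 1}, argument x = -\frac{3}{4}. Verdict: terminating. (-6)_k vanishes past k = 6, leaving a 7-term sum, computed directly. Its exact value is -\frac{57844461}{788480}.

The tell: from the first term -\frac{3}{2}: the lower running product (C = -3/2) is a rising factorial.
Term ratio: r(k) = -\frac{3}{4} * (k-6) (k-\frac{5}{2}) / [(k-\frac{5}{4}) (k+1) (k+1)] - rational in k. x = -\frac{3}{4}; t_0 = -\frac{3}{2}; negate the roots.


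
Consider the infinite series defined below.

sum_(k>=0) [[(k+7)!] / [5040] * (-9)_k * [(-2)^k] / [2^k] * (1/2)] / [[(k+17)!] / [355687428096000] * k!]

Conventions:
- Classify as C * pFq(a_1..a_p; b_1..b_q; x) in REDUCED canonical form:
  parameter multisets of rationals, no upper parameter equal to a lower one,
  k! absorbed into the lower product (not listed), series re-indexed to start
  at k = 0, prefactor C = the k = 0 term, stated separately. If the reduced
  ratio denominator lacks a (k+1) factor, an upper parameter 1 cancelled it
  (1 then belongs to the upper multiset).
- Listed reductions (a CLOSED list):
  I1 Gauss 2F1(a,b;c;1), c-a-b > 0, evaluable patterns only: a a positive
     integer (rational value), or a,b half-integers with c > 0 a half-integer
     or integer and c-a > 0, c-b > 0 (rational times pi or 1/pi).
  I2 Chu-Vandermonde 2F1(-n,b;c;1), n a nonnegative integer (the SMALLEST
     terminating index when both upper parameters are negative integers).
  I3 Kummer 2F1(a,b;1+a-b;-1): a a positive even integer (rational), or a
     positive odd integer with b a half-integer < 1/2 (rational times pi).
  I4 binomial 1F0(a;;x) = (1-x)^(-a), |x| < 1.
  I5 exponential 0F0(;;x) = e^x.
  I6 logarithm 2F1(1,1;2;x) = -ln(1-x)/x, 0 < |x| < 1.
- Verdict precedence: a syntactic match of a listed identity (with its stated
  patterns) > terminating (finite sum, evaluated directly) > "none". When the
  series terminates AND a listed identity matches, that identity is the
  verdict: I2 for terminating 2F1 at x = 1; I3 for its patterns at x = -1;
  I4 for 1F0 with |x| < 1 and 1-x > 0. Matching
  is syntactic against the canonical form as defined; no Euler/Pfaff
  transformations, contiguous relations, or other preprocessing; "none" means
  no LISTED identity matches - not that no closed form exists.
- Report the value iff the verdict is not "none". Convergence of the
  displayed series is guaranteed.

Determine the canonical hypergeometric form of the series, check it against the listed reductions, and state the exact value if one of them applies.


Reduced: x = -1, 2F1, upper = {-9, 8}, lower = {18}, C = 1/2. Verdict (x = -1): Kummer (I3) applies (x = -1; c = 18 equals 1+a-b for upper {-9, 8}: listed pattern). Sum: 17.

Key observation: t_0 = 1/2 here, and the denominator's factorial ratio (C = 1/2) is a lower Pochhammer.
Adjacent-term ratio: r(k) = (-1) * (k-9) (k+8) / [(k+18) (k+1)] - rational; roots negated = parameters, x = (-1), C = 1/2.


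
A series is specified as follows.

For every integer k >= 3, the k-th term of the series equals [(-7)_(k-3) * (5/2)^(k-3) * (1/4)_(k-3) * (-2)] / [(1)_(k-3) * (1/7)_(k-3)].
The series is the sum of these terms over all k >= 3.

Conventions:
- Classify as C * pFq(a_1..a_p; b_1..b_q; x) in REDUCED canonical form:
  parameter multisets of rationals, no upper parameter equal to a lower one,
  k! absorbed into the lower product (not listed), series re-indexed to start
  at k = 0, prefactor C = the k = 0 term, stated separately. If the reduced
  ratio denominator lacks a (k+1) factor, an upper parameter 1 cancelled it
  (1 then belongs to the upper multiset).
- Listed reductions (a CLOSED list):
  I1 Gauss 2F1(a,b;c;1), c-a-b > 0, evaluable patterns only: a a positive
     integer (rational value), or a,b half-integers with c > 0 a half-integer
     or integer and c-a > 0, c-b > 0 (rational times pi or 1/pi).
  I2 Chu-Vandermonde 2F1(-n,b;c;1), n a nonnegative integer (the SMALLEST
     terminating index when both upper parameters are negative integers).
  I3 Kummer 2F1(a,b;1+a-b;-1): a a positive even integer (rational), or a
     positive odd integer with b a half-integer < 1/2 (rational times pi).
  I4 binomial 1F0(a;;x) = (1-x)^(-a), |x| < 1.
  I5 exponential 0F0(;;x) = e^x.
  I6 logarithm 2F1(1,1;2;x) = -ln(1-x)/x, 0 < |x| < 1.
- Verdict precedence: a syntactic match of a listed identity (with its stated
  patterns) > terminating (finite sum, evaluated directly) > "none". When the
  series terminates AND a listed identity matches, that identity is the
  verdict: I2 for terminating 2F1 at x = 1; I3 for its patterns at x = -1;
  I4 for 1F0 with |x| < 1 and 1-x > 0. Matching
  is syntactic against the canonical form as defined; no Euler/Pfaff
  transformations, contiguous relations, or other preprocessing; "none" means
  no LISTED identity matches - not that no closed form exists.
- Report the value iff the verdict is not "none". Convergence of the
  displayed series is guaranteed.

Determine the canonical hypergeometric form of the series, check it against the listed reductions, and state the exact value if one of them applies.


Prefactor -2, argument 5/2: 2F1 with upper {-7, 1/4} over lower {1/7}. Verdict: terminating. (-7)_k vanishes past k = 7, leaving a 8-term sum, computed directly. Exact value: 74517944255289/920532287488.

The tell: t_0 = -2 here, and (1)_k (C = -2, x = 5/2) is k! itself.
Step ratio: r(k) = (5/2) * (k-7) (k+1/4) / [(k+1/7) (k+1)] - rational in k, leading ratio (5/2); with t_0 = -2, classification follows.


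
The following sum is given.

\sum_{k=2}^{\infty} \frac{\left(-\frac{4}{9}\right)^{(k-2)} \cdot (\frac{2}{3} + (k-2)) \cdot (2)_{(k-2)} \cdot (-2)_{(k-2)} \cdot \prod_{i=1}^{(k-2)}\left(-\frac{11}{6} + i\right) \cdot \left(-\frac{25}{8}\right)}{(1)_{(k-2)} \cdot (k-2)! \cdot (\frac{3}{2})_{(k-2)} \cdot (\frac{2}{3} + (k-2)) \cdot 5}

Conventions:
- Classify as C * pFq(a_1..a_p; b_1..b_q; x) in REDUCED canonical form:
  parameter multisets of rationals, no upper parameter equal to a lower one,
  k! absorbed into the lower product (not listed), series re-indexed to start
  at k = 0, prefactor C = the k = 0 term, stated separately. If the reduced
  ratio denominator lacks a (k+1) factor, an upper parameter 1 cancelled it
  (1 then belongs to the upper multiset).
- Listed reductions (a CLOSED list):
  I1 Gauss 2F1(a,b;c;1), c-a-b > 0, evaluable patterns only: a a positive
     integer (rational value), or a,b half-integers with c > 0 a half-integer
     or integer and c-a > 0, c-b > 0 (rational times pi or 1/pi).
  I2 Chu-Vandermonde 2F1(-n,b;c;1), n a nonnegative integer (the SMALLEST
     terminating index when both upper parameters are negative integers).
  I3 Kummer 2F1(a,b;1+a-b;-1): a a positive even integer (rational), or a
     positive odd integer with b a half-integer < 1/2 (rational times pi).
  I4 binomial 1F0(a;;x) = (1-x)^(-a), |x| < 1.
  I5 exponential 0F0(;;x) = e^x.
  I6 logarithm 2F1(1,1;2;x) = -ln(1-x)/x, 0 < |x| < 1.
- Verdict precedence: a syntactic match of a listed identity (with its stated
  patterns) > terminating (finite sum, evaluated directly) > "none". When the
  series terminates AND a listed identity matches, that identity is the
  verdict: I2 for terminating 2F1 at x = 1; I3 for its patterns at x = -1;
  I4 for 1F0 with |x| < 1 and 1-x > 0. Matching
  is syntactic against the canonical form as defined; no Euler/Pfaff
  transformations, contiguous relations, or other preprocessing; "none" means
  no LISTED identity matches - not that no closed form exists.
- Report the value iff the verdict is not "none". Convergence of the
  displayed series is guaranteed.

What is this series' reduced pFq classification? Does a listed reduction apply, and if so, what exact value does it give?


Structural cue: t_0 = -\frac{5}{8} here, and the constant factors (C = -5/8) combine into one prefactor.
Step ratio: r(k) = -\frac{4}{9} * (k-2) (k-\frac{5}{6}) (k+2) / [(k+1) (k+\frac{3}{2}) (k+1)] ; factor over Q: parameters, x = -\frac{4}{9}, and C = -\frac{5}{8}.

x = -\frac{4}{9} here; the reduced form reads 3F2, upper {-2, -\frac{5}{6}, 2}, lower {1, \frac{3}{2}}, C = -\frac{5}{8}. Verdict: terminating - upper -2 stops the sum at k = 2; the 3 terms are added exactly. Value: \frac{35}{5832}.


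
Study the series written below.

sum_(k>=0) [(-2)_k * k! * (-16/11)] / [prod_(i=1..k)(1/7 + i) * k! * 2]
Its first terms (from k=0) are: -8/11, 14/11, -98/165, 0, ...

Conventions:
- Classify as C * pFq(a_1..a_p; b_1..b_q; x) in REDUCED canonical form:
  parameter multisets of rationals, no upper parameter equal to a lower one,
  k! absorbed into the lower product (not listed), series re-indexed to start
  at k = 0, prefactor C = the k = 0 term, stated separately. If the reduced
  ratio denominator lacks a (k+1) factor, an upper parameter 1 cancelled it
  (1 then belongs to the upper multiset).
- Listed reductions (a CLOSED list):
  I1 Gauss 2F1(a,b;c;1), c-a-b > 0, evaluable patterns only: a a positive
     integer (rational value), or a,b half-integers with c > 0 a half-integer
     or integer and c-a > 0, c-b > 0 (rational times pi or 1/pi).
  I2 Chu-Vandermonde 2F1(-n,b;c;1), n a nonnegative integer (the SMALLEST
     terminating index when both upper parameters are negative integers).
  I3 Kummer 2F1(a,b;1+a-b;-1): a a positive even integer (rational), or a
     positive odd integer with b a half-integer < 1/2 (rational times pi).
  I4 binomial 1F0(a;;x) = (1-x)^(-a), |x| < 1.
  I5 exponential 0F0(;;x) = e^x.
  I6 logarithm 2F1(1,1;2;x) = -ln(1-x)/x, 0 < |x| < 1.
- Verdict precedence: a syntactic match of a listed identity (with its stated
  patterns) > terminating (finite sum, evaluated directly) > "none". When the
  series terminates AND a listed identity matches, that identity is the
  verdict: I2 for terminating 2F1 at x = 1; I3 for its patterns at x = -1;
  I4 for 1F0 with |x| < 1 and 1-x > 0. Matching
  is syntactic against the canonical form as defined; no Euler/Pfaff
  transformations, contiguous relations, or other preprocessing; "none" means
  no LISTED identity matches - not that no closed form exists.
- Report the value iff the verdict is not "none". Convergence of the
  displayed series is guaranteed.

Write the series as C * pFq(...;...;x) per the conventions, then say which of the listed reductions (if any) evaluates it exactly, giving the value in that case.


Reduced: x = 1, 2F1, upper = {-2, 1}, lower = {8/7}, C = -8/11. Verdict at x = 1: the Chu-Vandermonde identity I2 matches (terminating 2F1 at x = 1 with n = 2, b = 1, c = 8/7). Value: -8/165.

Key step: x = 1 and the constant factors (C = -8/11) combine into one prefactor.
Step ratio: r(k) = 1 * (k-2) (k+1) / [(k+8/7) (k+1)] - rational; roots negated = parameters, x = 1, C = -8/11.


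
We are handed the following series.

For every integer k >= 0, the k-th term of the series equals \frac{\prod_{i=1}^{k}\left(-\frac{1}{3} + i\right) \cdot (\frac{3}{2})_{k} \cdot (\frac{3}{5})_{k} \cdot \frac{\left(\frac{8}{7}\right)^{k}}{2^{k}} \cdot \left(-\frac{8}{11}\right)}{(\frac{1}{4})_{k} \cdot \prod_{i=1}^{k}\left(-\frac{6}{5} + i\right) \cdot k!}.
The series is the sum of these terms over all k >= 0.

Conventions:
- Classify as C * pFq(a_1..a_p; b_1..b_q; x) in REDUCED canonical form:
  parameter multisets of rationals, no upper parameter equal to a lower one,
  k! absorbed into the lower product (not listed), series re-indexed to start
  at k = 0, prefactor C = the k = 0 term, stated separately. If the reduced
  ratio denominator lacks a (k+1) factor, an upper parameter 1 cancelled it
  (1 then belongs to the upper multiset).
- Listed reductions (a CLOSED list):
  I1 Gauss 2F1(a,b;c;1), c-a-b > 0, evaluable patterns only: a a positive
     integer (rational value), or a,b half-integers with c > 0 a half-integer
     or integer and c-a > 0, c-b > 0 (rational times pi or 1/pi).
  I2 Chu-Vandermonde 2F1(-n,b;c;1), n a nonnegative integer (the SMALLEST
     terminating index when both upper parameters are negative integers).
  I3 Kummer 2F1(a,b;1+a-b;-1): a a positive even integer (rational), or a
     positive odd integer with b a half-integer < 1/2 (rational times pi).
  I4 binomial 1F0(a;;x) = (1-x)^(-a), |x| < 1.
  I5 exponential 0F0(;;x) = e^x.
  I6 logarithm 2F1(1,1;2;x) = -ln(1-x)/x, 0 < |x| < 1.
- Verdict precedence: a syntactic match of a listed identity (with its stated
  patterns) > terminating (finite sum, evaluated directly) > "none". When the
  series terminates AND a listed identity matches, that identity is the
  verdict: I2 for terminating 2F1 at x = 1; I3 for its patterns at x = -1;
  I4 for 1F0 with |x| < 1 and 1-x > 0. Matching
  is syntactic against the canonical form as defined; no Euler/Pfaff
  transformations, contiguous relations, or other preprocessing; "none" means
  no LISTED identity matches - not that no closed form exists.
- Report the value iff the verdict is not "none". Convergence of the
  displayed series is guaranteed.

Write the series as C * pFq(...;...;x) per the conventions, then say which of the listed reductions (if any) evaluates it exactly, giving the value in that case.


Structural cue: x = \frac{4}{7} and the two k-th powers (C = -8/11) combine into one argument.
Consecutive-term ratio: r(k) = \frac{4}{7} * (k+\frac{3}{5}) (k+\frac{2}{3}) (k+\frac{3}{2}) / [(k-\frac{1}{5}) (k+\frac{1}{4}) (k+1)] - rational in k, leading ratio \frac{4}{7}; with t_0 = -\frac{8}{11}, classification follows.

At argument \frac{4}{7}: a 3F2 with upper {\frac{3}{5}, \frac{2}{3}, \frac{3}{2}}, lower {-\frac{1}{5}, \frac{1}{4}}, scaled by C = -\frac{8}{11}. Verdict: no listed reduction: x = \frac{4}{7} and upper {\frac{3}{5}, \frac{2}{3}, \frac{3}{2}} fail every I1-I6 pattern.


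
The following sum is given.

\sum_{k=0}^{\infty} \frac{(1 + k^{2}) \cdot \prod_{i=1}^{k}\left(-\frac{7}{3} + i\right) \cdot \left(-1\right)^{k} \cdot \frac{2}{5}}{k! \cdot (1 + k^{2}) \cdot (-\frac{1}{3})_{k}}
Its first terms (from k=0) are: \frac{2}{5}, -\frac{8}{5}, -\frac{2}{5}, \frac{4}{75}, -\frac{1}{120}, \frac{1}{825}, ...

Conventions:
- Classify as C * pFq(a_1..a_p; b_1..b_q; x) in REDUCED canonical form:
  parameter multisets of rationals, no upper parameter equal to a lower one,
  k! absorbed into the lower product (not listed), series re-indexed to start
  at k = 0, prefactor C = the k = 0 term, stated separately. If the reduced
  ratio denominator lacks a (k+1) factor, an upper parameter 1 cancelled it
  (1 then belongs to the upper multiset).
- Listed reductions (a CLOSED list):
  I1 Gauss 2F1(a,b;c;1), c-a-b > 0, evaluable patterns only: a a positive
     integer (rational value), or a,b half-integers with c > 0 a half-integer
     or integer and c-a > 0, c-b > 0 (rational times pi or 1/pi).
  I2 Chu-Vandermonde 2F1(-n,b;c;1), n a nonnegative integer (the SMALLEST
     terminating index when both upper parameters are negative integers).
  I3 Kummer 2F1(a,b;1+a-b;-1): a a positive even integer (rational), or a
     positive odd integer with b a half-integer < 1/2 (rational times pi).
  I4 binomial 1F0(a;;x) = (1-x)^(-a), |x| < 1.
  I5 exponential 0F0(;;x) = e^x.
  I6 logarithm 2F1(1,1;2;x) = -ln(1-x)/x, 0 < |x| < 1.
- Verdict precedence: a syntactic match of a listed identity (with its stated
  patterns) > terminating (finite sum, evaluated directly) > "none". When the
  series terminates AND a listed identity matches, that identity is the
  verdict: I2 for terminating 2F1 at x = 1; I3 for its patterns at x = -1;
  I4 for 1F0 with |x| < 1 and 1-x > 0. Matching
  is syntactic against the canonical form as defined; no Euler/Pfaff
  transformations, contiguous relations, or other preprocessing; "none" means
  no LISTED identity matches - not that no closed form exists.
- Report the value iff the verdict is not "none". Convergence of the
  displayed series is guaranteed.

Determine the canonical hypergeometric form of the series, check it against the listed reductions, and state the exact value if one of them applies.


The series (x = -1) is 1F1: upper {-\frac{4}{3}}, lower {-\frac{1}{3}}, prefactor \frac{2}{5}. Verdict: none. A 1F1 with upper {-\frac{4}{3}} fits none of I1-I6 at x = -1; the sum runs forever.

The tell: t_0 = \frac{2}{5} here, and the running product (C = 2/5) telescopes to a rising factorial.
Term ratio: r(k) = -1 * (k-\frac{4}{3}) / [(k-\frac{1}{3}) (k+1)] - rational in k, leading ratio -1; with t_0 = \frac{2}{5}, classification follows.


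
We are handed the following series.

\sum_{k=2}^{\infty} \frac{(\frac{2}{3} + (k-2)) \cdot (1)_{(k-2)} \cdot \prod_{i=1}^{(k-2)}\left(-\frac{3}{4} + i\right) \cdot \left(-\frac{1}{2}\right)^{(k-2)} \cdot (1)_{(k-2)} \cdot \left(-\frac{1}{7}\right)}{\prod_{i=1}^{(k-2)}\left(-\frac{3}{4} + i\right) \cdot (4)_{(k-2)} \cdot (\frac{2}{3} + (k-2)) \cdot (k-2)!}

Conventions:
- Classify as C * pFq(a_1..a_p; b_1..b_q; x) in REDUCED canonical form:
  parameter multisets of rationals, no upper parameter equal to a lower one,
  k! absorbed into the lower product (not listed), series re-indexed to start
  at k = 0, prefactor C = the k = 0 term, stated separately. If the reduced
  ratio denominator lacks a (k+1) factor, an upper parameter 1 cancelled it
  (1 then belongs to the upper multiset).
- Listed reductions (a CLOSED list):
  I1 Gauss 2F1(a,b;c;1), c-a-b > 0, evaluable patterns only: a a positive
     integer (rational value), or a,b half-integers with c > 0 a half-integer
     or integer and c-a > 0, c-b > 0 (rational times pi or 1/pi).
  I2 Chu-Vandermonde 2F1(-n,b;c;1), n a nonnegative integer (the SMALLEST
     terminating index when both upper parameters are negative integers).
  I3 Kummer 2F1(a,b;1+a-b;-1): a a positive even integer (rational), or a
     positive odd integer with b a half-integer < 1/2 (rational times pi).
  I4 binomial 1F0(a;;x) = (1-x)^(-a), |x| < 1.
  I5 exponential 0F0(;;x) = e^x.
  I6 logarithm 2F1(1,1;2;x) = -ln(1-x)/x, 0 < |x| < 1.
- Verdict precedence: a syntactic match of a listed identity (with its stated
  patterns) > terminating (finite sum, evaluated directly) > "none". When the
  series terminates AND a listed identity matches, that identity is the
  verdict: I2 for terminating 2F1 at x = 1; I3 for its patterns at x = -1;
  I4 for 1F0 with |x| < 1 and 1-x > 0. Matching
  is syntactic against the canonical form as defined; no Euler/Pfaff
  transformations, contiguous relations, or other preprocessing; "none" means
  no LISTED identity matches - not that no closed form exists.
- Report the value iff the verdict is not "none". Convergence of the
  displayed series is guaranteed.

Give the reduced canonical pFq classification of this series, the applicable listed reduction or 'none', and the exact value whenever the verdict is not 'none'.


First insight: t_0 being -\frac{1}{7}, the parameter 1/4 appears in both the upper and lower lists and cancels (alongside the other common factor).
Consecutive-term ratio: r(k) = -\frac{1}{2} * (k+1) (k+1) / [(k+4) (k+1)] - poly over poly, x = -\frac{1}{2} from leading terms; C = -\frac{1}{7} at k = 0.

With C = -\frac{1}{7}: the canonical form is 2F1(1, 1; 4; -\frac{1}{2}). Verdict: none - at argument -\frac{1}{2} the multisets {1, 1} ; {4} match no listed identity.
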